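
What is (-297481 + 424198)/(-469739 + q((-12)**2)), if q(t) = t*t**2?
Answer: 126717/2516245 ≈ 0.050360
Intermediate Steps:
q(t) = t**3
(-297481 + 424198)/(-469739 + q((-12)**2)) = (-297481 + 424198)/(-469739 + ((-12)**2)**3) = 126717/(-469739 + 144**3) = 126717/(-469739 + 2985984) = 126717/2516245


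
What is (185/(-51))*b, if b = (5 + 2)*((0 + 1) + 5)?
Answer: -2590/17 ≈ -152.35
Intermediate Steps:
b = 42 (b = 7*(1 + 5) = 7*6 = 42)
(185/(-51))*b = (185/(-51))*42 = (185*(-1/51))*42 = -185/51*42 = -2590/17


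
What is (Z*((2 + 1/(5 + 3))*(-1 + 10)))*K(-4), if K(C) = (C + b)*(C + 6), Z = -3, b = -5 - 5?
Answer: 3213/2 ≈ 1606.5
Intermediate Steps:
b = -10
K(C) = (-10 + C)*(6 + C) (K(C) = (C - 10)*(C + 6) = (-10 + C)*(6 + C))
(Z*((2 + 1/(5 + 3))*(-1 + 10)))*K(-4) = (-3*(2 + 1/(5 + 3))*(-1 + 10))*(-60 + (-4)**2 - 4*(-4)) = (-3*(2 + 1/8)*9)*(-60 + 16 + 16) = -3*(2 + 1/8)*9*(-28) = -51*9/8*(-28) = -3*153/8*(-28) = -459/8*(-28) = 3213/2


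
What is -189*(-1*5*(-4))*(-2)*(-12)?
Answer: -90720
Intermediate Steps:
-189*(-1*5*(-4))*(-2)*(-12) = -189*(-5*(-4))*(-2)*(-12) = -189*(-1*(-20))*(-2)*(-12) = -3780*(-2)*(-12) = -189*(-40)*(-12) = 7560*(-12) = -90720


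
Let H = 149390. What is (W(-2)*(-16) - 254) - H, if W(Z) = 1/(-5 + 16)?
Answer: -1646100/11 ≈ -1.4965e+5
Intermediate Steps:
W(Z) = 1/11
(W(-2)*(-16) - 254) - H = ((1/11)*(-16) - 254) - 1*149390 = (-16/11 - 254) - 149390 = -2810/11 - 149390 = -1646100/11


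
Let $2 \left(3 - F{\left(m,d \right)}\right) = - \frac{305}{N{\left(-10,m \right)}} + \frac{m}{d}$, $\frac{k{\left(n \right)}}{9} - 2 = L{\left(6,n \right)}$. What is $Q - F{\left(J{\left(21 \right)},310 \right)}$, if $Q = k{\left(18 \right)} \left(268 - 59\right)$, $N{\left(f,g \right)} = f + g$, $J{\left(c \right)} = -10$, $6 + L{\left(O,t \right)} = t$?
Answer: $\frac{6531975}{248} \approx 26339.0$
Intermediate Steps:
$L{\left(O,t \right)} = -6 + t$
$k{\left(n \right)} = -36 + 9 n$ ($k{\left(n \right)} = 18 + 9 \left(-6 + n\right) = 18 + \left(-54 + 9 n\right) = -36 + 9 n$)
$Q = 26334$ ($Q = \left(-36 + 9 \cdot 18\right) \left(268 - 59\right) = \left(-36 + 162\right) 209 = 126 \cdot 209 = 26334$)
$F{\left(m,d \right)} = 3 + \frac{305}{2 \left(-10 + m\right)} - \frac{m}{2 d}$ ($F{\left(m,d \right)} = 3 - \frac{- \frac{305}{-10 + m} + \frac{m}{d}}{2} = 3 + \left(\frac{305}{2 \left(-10 + m\right)} - \frac{m}{2 d}\right) = 3 + \frac{305}{2 \left(-10 + m\right)} - \frac{m}{2 d}$)
$Q - F{\left(J{\left(21 \right)},310 \right)} = 26334 - \left(3 + \frac{305}{2 \left(-10 - 10\right)} - - \frac{5}{310}\right) = 26334 - \left(3 + \frac{305}{2 \left(-20\right)} - \left(-5\right) \frac{1}{310}\right) = 26334 - \left(3 + \frac{305}{2} \left(- \frac{1}{20}\right) + \frac{1}{62}\right) = 26334 - \left(3 - \frac{61}{8} + \frac{1}{62}\right) = 26334 - - \frac{1143}{248} = 26334 + \frac{1143}{248} = \frac{6531975}{248}$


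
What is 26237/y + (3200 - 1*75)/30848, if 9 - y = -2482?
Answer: 817143351/76842368 ≈ 10.634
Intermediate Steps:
y = 2491 (y = 9 - 1*(-2482) = 9 + 2482 = 2491)
26237/y + (3200 - 1*75)/30848 = 26237/2491 + (3200 - 1*75)/30848 = 26237*(1/2491) + (3200 - 75)*(1/30848) = 26237/2491 + 3125*(1/30848) = 26237/2491 + 3125/30848 = 817143351/76842368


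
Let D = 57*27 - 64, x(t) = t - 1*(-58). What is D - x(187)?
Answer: 1230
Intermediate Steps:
x(t) = 58 + t (x(t) = t + 58 = 58 + t)
D = 1475 (D = 1539 - 64 = 1475)
D - x(187) = 1475 - (58 + 187) = 1475 - 1*245 = 1475 - 245 = 1230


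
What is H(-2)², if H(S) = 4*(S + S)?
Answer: 256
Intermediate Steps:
H(S) = 8*S (H(S) = 4*(2*S) = 8*S)
H(-2)² = (8*(-2))² = (-16)² = 256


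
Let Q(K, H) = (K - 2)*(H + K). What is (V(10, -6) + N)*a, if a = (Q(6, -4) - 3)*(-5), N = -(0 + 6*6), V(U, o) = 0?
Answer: 900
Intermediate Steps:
Q(K, H) = (-2 + K)*(H + K)
N = -36 (N = -(0 + 36) = -1*36 = -36)
a = -25 (a = ((6² - 2*(-4) - 2*6 - 4*6) - 3)*(-5) = ((36 + 8 - 12 - 24) - 3)*(-5) = (8 - 3)*(-5) = 5*(-5) = -25)
(V(10, -6) + N)*a = (0 - 36)*(-25) = -36*(-25) = 900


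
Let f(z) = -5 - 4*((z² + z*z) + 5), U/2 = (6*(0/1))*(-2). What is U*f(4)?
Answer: 0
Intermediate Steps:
U = 0 (U = 2*((6*(0/1))*(-2)) = 2*((6*(0*1))*(-2)) = 2*((6*0)*(-2)) = 2*(0*(-2)) = 2*0 = 0)
f(z) = -25 - 8*z² (f(z) = -5 - 4*((z² + z²) + 5) = -5 - 4*(2*z² + 5) = -5 - 4*(5 + 2*z²) = -5 + (-20 - 8*z²) = -25 - 8*z²)
U*f(4) = 0*(-25 - 8*4²) = 0*(-25 - 8*16) = 0*(-25 - 128) = 0*(-153) = 0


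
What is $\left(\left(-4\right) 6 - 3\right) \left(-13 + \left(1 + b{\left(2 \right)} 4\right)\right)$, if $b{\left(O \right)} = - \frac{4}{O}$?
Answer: $540$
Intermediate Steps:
$\left(\left(-4\right) 6 - 3\right) \left(-13 + \left(1 + b{\left(2 \right)} 4\right)\right) = \left(\left(-4\right) 6 - 3\right) \left(-13 + \left(1 + - \frac{4}{2} \cdot 4\right)\right) = \left(-24 - 3\right) \left(-13 + \left(1 + \left(-4\right) \frac{1}{2} \cdot 4\right)\right) = - 27 \left(-13 + \left(1 - 8\right)\right) = - 27 \left(-13 - 7\right) = \left(-27\right) \left(-20\right) = 540$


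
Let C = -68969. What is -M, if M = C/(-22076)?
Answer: -68969/22076 ≈ -3.1242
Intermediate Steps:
M = 68969/22076 (M = -68969/(-22076) = -68969*(-1/22076) = 68969/22076 ≈ 3.1242)
-M = -1*68969/22076 = -68969/22076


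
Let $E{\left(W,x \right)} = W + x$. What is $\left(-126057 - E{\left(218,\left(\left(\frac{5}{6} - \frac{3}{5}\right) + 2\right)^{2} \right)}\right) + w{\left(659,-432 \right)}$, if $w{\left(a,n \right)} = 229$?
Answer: $- \frac{113445889}{900} \approx -1.2605 \cdot 10^{5}$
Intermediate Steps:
$\left(-126057 - E{\left(218,\left(\left(\frac{5}{6} - \frac{3}{5}\right) + 2\right)^{2} \right)}\right) + w{\left(659,-432 \right)} = \left(-126057 - \left(218 + \left(\left(\frac{5}{6} - \frac{3}{5}\right) + 2\right)^{2}\right)\right) + 229 = \left(-126057 - \left(218 + \left(\frac{7}{30} + 2\right)^{2}\right)\right) + 229 = \left(-126057 - \left(218 + \left(\frac{67}{30}\right)^{2}\right)\right) + 229 = \left(-126057 - \left(218 + \frac{4489}{900}\right)\right) + 229 = \left(-126057 - \frac{200689}{900}\right) + 229 = - \frac{113651989}{900} + 229 = - \frac{113445889}{900}$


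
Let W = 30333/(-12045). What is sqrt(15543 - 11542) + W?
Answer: -10111/4015 + sqrt(4001) ≈ 60.735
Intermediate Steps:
W = -10111/4015 (W = 30333*(-1/12045) = -10111/4015 ≈ -2.5183)
sqrt(15543 - 11542) + W = sqrt(15543 - 11542) - 10111/4015 = sqrt(4001) - 10111/4015 = -10111/4015 + sqrt(4001)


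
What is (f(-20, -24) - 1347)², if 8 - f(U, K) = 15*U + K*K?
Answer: 2608225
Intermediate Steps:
f(U, K) = 8 - K² - 15*U (f(U, K) = 8 - (15*U + K*K) = 8 - (15*U + K²) = 8 - (K² + 15*U) = 8 + (-K² - 15*U) = 8 - K² - 15*U)
(f(-20, -24) - 1347)² = ((8 - 1*(-24)² - 15*(-20)) - 1347)² = ((8 - 1*576 + 300) - 1347)² = ((8 - 576 + 300) - 1347)² = (-268 - 1347)² = (-1615)² = 2608225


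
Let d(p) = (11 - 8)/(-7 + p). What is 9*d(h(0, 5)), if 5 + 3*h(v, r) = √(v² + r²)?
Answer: -27/7 ≈ -3.8571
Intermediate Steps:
h(v, r) = -5/3 + √(r² + v²)/3 (h(v, r) = -5/3 + √(v² + r²)/3 = -5/3 + √(r² + v²)/3)
d(p) = 3/(-7 + p)
9*d(h(0, 5)) = 9*(3/(-7 + (-5/3 + √(5² + 0²)/3))) = 9*(3/(-7 + (-5/3 + √(25 + 0)/3))) = 9*(3/(-7 + (-5/3 + √25/3))) = 9*(3/(-7 + (-5/3 + (⅓)*5))) = 9*(3/(-7 + (-5/3 + 5/3))) = 9*(3/(-7 + 0)) = 9*(3/(-7)) = 9*(3*(-⅐)) = 9*(-3/7) = -27/7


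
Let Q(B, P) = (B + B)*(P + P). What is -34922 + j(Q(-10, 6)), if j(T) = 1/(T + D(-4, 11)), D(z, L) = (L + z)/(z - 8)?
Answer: -100819826/2887 ≈ -34922.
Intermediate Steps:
D(z, L) = (L + z)/(-8 + z)
Q(B, P) = 4*B*P (Q(B, P) = (2*B)*(2*P) = 4*B*P)
j(T) = 1/(-7/12 + T) (j(T) = 1/(T + (11 - 4)/(-8 - 4)) = 1/(T + 7/(-12)) = 1/(T - 1/12*7) = 1/(T - 7/12) = 1/(-7/12 + T))
-34922 + j(Q(-10, 6)) = -34922 + 12/(-7 + 12*(4*(-10)*6)) = -34922 + 12/(-7 + 12*(-240)) = -34922 + 12/(-7 - 2880) = -34922 + 12/(-2887) = -34922 + 12*(-1/2887) = -34922 - 12/2887 = -100819826/2887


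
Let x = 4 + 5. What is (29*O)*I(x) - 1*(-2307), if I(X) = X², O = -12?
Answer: -25881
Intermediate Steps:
x = 9
(29*O)*I(x) - 1*(-2307) = (29*(-12))*9² - 1*(-2307) = -348*81 + 2307 = -28188 + 2307 = -25881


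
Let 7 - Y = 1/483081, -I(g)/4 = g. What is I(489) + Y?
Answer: -941524870/483081 ≈ -1949.0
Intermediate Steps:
I(g) = -4*g
Y = 3381566/483081 (Y = 7 - 1/483081 = 3381566/483081 ≈ 7.0000)
I(489) + Y = -4*489 + 3381566/483081 = -1956 + 3381566/483081 = -941524870/483081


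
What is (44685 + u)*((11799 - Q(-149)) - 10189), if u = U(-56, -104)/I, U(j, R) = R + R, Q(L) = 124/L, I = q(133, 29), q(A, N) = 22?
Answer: 117950320034/1639 ≈ 7.1965e+7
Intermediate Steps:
I = 22
U(j, R) = 2*R
u = -104/11 (u = (2*(-104))/22 = -208*1/22 = -104/11 ≈ -9.4545)
(44685 + u)*((11799 - Q(-149)) - 10189) = (44685 - 104/11)*((11799 - 124/(-149)) - 10189) = 491431*((11799 - 124*(-1)/149) - 10189)/11 = 491431*((11799 - 1*(-124/149)) - 10189)/11 = 491431*((11799 + 124/149) - 10189)/11 = 491431*(1758175/149 - 10189)/11 = (491431/11)*(240014/149) = 117950320034/1639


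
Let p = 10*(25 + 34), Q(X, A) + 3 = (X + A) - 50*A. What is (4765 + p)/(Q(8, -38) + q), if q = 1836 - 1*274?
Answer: 595/381 ≈ 1.5617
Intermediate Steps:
Q(X, A) = -3 + X - 49*A (Q(X, A) = -3 + ((X + A) - 50*A) = -3 + ((A + X) - 50*A) = -3 + (X - 49*A) = -3 + X - 49*A)
p = 590 (p = 10*59 = 590)
q = 1562 (q = 1836 - 274 = 1562)
(4765 + p)/(Q(8, -38) + q) = (4765 + 590)/((-3 + 8 - 49*(-38)) + 1562) = 5355/((-3 + 8 + 1862) + 1562) = 5355/(1867 + 1562) = 5355/3429 = 5355*(1/3429) = 595/381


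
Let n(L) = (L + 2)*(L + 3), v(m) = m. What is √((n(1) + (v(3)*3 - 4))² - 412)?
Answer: I*√123 ≈ 11.091*I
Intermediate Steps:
n(L) = (2 + L)*(3 + L)
√((n(1) + (v(3)*3 - 4))² - 412) = √(((6 + 1² + 5*1) + (3*3 - 4))² - 412) = √(((6 + 1 + 5) + (9 - 4))² - 412) = √((12 + 5)² - 412) = √(17² - 412) = √(289 - 412) = √(-123) = I*√123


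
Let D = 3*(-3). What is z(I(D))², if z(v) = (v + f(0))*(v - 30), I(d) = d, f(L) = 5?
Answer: 24336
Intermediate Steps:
D = -9
z(v) = (-30 + v)*(5 + v) (z(v) = (v + 5)*(v - 30) = (5 + v)*(-30 + v) = (-30 + v)*(5 + v))
z(I(D))² = (-150 + (-9)² - 25*(-9))² = (-150 + 81 + 225)² = 156² = 24336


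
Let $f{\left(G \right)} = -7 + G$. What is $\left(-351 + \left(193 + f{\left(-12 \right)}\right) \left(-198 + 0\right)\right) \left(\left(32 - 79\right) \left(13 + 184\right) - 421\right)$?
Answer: $336893040$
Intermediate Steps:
$\left(-351 + \left(193 + f{\left(-12 \right)}\right) \left(-198 + 0\right)\right) \left(\left(32 - 79\right) \left(13 + 184\right) - 421\right) = \left(-351 + \left(193 - 19\right) \left(-198 + 0\right)\right) \left(\left(32 - 79\right) \left(13 + 184\right) - 421\right) = \left(-351 + \left(193 - 19\right) \left(-198\right)\right) \left(\left(-47\right) 197 - 421\right) = \left(-351 + 174 \left(-198\right)\right) \left(-9259 - 421\right) = \left(-351 - 34452\right) \left(-9680\right) = \left(-34803\right) \left(-9680\right) = 336893040$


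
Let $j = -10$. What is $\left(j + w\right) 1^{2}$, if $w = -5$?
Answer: $-15$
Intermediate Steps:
$\left(j + w\right) 1^{2} = \left(-10 - 5\right) 1^{2} = \left(-15\right) 1 = -15$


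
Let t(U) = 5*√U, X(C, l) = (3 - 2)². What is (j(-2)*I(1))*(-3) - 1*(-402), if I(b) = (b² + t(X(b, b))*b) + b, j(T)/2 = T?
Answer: 486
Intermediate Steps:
X(C, l) = 1 (X(C, l) = 1² = 1)
j(T) = 2*T
I(b) = b² + 6*b (I(b) = (b² + (5*√1)*b) + b = (b² + (5*1)*b) + b = (b² + 5*b) + b = b² + 6*b)
(j(-2)*I(1))*(-3) - 1*(-402) = ((2*(-2))*(1*(6 + 1)))*(-3) - 1*(-402) = -4*7*(-3) + 402 = -28*(-3) + 402 = 84 + 402 = 486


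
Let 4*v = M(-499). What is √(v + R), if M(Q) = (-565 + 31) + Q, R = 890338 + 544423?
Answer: √5738011/2 ≈ 1197.7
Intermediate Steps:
R = 1434761
M(Q) = -534 + Q
v = -1033/4 (v = (-534 - 499)/4 = (¼)*(-1033) = -1033/4 ≈ -258.25)
√(v + R) = √(-1033/4 + 1434761) = √(5738011/4) = √5738011/2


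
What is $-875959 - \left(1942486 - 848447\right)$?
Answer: $-1969998$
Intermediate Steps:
$-875959 - \left(1942486 - 848447\right) = -875959 - 1094039 = -1969998$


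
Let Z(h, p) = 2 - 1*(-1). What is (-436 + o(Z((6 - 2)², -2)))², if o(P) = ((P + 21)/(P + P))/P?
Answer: 1700416/9 ≈ 1.8894e+5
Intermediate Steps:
Z(h, p) = 3 (Z(h, p) = 2 + 1 = 3)
o(P) = (21 + P)/(2*P²) (o(P) = ((21 + P)/((2*P)))/P = ((21 + P)*(1/(2*P)))/P = ((21 + P)/(2*P))/P = (21 + P)/(2*P²))
(-436 + o(Z((6 - 2)², -2)))² = (-436 + (½)*(21 + 3)/3²)² = (-436 + (½)*(⅑)*24)² = (-436 + 4/3)² = (-1304/3)² = 1700416/9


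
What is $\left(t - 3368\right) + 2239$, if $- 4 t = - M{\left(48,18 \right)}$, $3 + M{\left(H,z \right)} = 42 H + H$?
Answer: $- \frac{2455}{4} \approx -613.75$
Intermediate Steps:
$M{\left(H,z \right)} = -3 + 43 H$ ($M{\left(H,z \right)} = -3 + \left(42 H + H\right) = -3 + 43 H$)
$t = \frac{2061}{4}$ ($t = - \frac{\left(-1\right) \left(-3 + 43 \cdot 48\right)}{4} = - \frac{\left(-1\right) \left(-3 + 2064\right)}{4} = - \frac{\left(-1\right) 2061}{4} = \left(- \frac{1}{4}\right) \left(-2061\right) = \frac{2061}{4} \approx 515.25$)
$\left(t - 3368\right) + 2239 = \left(\frac{2061}{4} - 3368\right) + 2239 = - \frac{11411}{4} + 2239 = - \frac{2455}{4}$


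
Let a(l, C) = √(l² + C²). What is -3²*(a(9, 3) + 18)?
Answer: -162 - 27*√10 ≈ -247.38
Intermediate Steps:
a(l, C) = √(C² + l²)
-3²*(a(9, 3) + 18) = -3²*(√(3² + 9²) + 18) = -9*(√(9 + 81) + 18) = -9*(√90 + 18) = -9*(3*√10 + 18) = -9*(18 + 3*√10) = -(162 + 27*√10) = -162 - 27*√10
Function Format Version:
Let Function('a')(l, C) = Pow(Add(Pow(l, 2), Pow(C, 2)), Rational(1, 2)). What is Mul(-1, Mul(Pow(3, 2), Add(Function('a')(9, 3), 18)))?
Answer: Add(-162, Mul(-27, Pow(10, Rational(1, 2)))) ≈ -247.38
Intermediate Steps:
Function('a')(l, C) = Pow(Add(Pow(C, 2), Pow(l, 2)), Rational(1, 2))
Mul(-1, Mul(Pow(3, 2), Add(Function('a')(9, 3), 18))) = Mul(-1, Mul(Pow(3, 2), Add(Pow(Add(Pow(3, 2), Pow(9, 2)), Rational(1, 2)), 18))) = Mul(-1, Mul(9, Add(Pow(Add(9, 81), Rational(1, 2)), 18))) = Mul(-1, Mul(9, Add(Pow(90, Rational(1, 2)), 18))) = Mul(-1, Mul(9, Add(Mul(3, Pow(10, Rational(1, 2))), 18))) = Mul(-1, Mul(9, Add(18, Mul(3, Pow(10, Rational(1, 2)))))) = Mul(-1, Add(162, Mul(27, Pow(10, Rational(1, 2))))) = Add(-162, Mul(-27, Pow(10, Rational(1, 2))))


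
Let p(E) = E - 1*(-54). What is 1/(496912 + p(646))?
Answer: 1/497612 ≈ 2.0096e-6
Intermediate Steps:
p(E) = 54 + E (p(E) = E + 54 = 54 + E)
1/(496912 + p(646)) = 1/(496912 + (54 + 646)) = 1/(496912 + 700) = 1/497612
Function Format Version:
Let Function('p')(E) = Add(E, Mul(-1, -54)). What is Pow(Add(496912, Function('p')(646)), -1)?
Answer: Rational(1, 497612) ≈ 2.0096e-6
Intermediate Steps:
Function('p')(E) = Add(54, E) (Function('p')(E) = Add(E, 54) = Add(54, E))
Pow(Add(496912, Function('p')(646)), -1) = Pow(Add(496912, Add(54, 646)), -1) = Pow(Add(496912, 700), -1) = Pow(497612, -1) = Rational(1, 497612)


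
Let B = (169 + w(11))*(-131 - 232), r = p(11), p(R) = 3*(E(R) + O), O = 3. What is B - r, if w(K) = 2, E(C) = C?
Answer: -62115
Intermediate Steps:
p(R) = 9 + 3*R (p(R) = 3*(R + 3) = 3*(3 + R) = 9 + 3*R)
r = 42 (r = 9 + 3*11 = 9 + 33 = 42)
B = -62073 (B = (169 + 2)*(-131 - 232) = 171*(-363) = -62073)
B - r = -62073 - 1*42 = -62073 - 42 = -62115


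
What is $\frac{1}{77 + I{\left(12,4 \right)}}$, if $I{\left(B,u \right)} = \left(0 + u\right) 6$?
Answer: $\frac{1}{101} \approx 0.009901$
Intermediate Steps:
$I{\left(B,u \right)} = 6 u$ ($I{\left(B,u \right)} = u 6 = 6 u$)
$\frac{1}{77 + I{\left(12,4 \right)}} = \frac{1}{77 + 6 \cdot 4} = \frac{1}{77 + 24} = \frac{1}{101}$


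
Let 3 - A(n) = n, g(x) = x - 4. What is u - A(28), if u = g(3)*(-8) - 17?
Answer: 16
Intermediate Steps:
g(x) = -4 + x
A(n) = 3 - n
u = -9 (u = (-4 + 3)*(-8) - 17 = -1*(-8) - 17 = 8 - 17 = -9)
u - A(28) = -9 - (3 - 1*28) = -9 - (3 - 28) = -9 - 1*(-25) = -9 + 25 = 16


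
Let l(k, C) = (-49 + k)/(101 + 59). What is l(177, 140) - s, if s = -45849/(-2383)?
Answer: -219713/11915 ≈ -18.440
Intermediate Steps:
s = 45849/2383 (s = -45849*(-1/2383) = 45849/2383 ≈ 19.240)
l(k, C) = -49/160 + k/160 (l(k, C) = (-49 + k)/160 = (-49 + k)*(1/160) = -49/160 + k/160)
l(177, 140) - s = (-49/160 + (1/160)*177) - 1*45849/2383 = (-49/160 + 177/160) - 45849/2383 = ⅘ - 45849/2383 = -219713/11915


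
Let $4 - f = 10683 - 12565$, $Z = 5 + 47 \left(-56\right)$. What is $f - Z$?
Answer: $4513$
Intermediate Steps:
$Z = -2627$ ($Z = 5 - 2632 = -2627$)
$f = 1886$ ($f = 4 - \left(10683 - 12565\right) = 4 - -1882 = 4 + 1882 = 1886$)
$f - Z = 1886 - -2627 = 1886 + 2627 = 4513$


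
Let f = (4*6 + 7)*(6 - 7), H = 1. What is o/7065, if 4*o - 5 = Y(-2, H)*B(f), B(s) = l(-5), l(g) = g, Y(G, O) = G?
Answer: 1/1884 ≈ 0.00053079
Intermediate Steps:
f = -31 (f = (24 + 7)*(-1) = 31*(-1) = -31)
B(s) = -5
o = 15/4 (o = 5/4 + (-2*(-5))/4 = 5/4 + (¼)*10 = 5/4 + 5/2 = 15/4 ≈ 3.7500)
o/7065 = (15/4)/7065 = (15/4)*(1/7065) = 1/1884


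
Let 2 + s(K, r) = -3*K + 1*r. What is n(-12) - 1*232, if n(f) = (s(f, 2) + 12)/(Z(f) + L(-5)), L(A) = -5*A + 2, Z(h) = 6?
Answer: -2536/11 ≈ -230.55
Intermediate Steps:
s(K, r) = -2 + r - 3*K (s(K, r) = -2 + (-3*K + 1*r) = -2 + (-3*K + r) = -2 + (r - 3*K) = -2 + r - 3*K)
L(A) = 2 - 5*A
n(f) = 4/11 - f/11 (n(f) = ((-2 + 2 - 3*f) + 12)/(6 + (2 - 5*(-5))) = (-3*f + 12)/(6 + (2 + 25)) = (12 - 3*f)/(6 + 27) = (12 - 3*f)/33 = (12 - 3*f)*(1/33) = 4/11 - f/11)
n(-12) - 1*232 = (4/11 - 1/11*(-12)) - 1*232 = (4/11 + 12/11) - 232 = 16/11 - 232 = -2536/11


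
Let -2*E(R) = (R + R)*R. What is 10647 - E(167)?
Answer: 38536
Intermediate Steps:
E(R) = -R² (E(R) = -(R + R)*R/2 = -2*R*R/2 = -R²)
10647 - E(167) = 10647 - (-1)*167² = 10647 - (-1)*27889 = 10647 - 1*(-27889) = 10647 + 27889 = 38536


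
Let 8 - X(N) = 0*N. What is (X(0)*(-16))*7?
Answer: -896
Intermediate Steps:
X(N) = 8 (X(N) = 8 - 0*N = 8 - 1*0 = 8 + 0 = 8)
(X(0)*(-16))*7 = (8*(-16))*7 = -128*7 = -896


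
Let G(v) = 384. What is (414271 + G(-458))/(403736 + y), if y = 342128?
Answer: 414655/745864 ≈ 0.55594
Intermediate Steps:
(414271 + G(-458))/(403736 + y) = (414271 + 384)/(403736 + 342128) = 414655/745864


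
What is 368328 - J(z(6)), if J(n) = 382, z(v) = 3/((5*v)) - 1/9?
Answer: 367946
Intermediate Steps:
z(v) = -⅑ + 3/(5*v) (z(v) = 3*(1/(5*v)) - 1*⅑ = 3/(5*v) - ⅑ = -⅑ + 3/(5*v))
368328 - J(z(6)) = 368328 - 1*382 = 368328 - 382 = 367946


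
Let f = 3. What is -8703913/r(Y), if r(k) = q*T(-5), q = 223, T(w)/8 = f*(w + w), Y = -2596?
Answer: 39031/240 ≈ 162.63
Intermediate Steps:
T(w) = 48*w (T(w) = 8*(3*(w + w)) = 8*(3*(2*w)) = 8*(6*w) = 48*w)
r(k) = -53520 (r(k) = 223*(48*(-5)) = 223*(-240) = -53520)
-8703913/r(Y) = -8703913/(-53520) = -8703913*(-1/53520) = 39031/240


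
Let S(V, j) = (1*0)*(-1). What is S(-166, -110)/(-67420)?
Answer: 0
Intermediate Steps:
S(V, j) = 0 (S(V, j) = 0*(-1) = 0)
S(-166, -110)/(-67420) = 0/(-67420) = 0*(-1/67420) = 0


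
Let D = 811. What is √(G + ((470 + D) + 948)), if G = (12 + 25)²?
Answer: √3598 ≈ 59.983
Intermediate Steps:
G = 1369 (G = 37² = 1369)
√(G + ((470 + D) + 948)) = √(1369 + ((470 + 811) + 948)) = √(1369 + (1281 + 948)) = √(1369 + 2229) = √3598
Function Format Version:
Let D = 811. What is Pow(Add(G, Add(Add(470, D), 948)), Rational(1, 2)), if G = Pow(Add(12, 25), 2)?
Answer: Pow(3598, Rational(1, 2)) ≈ 59.983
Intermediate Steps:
G = 1369 (G = Pow(37, 2) = 1369)
Pow(Add(G, Add(Add(470, D), 948)), Rational(1, 2)) = Pow(Add(1369, Add(Add(470, 811), 948)), Rational(1, 2)) = Pow(Add(1369, Add(1281, 948)), Rational(1, 2)) = Pow(Add(1369, 2229), Rational(1, 2)) = Pow(3598, Rational(1, 2))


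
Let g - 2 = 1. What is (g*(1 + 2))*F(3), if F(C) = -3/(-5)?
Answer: 27/5 ≈ 5.4000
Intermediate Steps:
g = 3 (g = 2 + 1 = 3)
F(C) = ⅗ (F(C) = -3*(-⅕) = ⅗)
(g*(1 + 2))*F(3) = (3*(1 + 2))*(⅗) = (3*3)*(⅗) = 9*(⅗) = 27/5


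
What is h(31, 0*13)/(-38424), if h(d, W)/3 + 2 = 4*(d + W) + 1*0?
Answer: -61/6404 ≈ -0.0095253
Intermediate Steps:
h(d, W) = -6 + 12*W + 12*d (h(d, W) = -6 + 3*(4*(d + W) + 1*0) = -6 + 3*(4*(W + d) + 0) = -6 + 3*((4*W + 4*d) + 0) = -6 + 3*(4*W + 4*d) = -6 + (12*W + 12*d) = -6 + 12*W + 12*d)
h(31, 0*13)/(-38424) = (-6 + 12*(0*13) + 12*31)/(-38424) = (-6 + 12*0 + 372)*(-1/38424) = (-6 + 0 + 372)*(-1/38424) = 366*(-1/38424) = -61/6404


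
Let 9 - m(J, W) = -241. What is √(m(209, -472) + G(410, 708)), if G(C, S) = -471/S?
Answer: 19*√9617/118 ≈ 15.790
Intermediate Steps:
m(J, W) = 250 (m(J, W) = 9 - 1*(-241) = 9 + 241 = 250)
√(m(209, -472) + G(410, 708)) = √(250 - 471/708) = √(250 - 471*1/708) = √(250 - 157/236) = √(58843/236) = 19*√9617/118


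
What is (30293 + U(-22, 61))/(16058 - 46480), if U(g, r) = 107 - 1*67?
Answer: -30333/30422 ≈ -0.99707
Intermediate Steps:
U(g, r) = 40 (U(g, r) = 107 - 67 = 40)
(30293 + U(-22, 61))/(16058 - 46480) = (30293 + 40)/(16058 - 46480) = 30333/(-30422) = 30333*(-1/30422) = -30333/30422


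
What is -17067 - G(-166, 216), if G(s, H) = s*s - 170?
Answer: -44453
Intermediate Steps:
G(s, H) = -170 + s² (G(s, H) = s² - 170 = -170 + s²)
-17067 - G(-166, 216) = -17067 - (-170 + (-166)²) = -17067 - (-170 + 27556) = -17067 - 1*27386 = -17067 - 27386 = -44453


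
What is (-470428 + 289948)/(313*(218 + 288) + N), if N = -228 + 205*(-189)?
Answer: -36096/23881 ≈ -1.5115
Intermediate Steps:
N = -38973 (N = -228 - 38745 = -38973)
(-470428 + 289948)/(313*(218 + 288) + N) = (-470428 + 289948)/(313*(218 + 288) - 38973) = -180480/(313*506 - 38973) = -180480/(158378 - 38973) = -180480/119405 = -180480*1/119405 = -36096/23881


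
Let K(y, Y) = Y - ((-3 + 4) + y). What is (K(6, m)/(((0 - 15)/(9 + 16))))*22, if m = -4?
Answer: 1210/3 ≈ 403.33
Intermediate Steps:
K(y, Y) = -1 + Y - y (K(y, Y) = Y - (1 + y) = Y + (-1 - y) = -1 + Y - y)
(K(6, m)/(((0 - 15)/(9 + 16))))*22 = ((-1 - 4 - 1*6)/(((0 - 15)/(9 + 16))))*22 = ((-1 - 4 - 6)/((-15/25)))*22 = (-11/(-15*1/25))*22 = (-11/(-3/5))*22 = -5/3*(-11)*22 = (55/3)*22 = 1210/3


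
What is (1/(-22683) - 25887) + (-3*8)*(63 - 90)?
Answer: -572496238/22683 ≈ -25239.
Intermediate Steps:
(1/(-22683) - 25887) + (-3*8)*(63 - 90) = (-1/22683 - 25887) - 24*(-27) = -587194822/22683 + 648 = -572496238/22683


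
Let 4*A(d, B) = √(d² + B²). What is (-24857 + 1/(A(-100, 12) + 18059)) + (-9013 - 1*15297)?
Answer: -16034678668390/326126847 - √634/326126847 ≈ -49167.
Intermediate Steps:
A(d, B) = √(B² + d²)/4 (A(d, B) = √(d² + B²)/4 = √(B² + d²)/4)
(-24857 + 1/(A(-100, 12) + 18059)) + (-9013 - 1*15297) = (-24857 + 1/(√(12² + (-100)²)/4 + 18059)) + (-9013 - 1*15297) = (-24857 + 1/(√(144 + 10000)/4 + 18059)) + (-9013 - 15297) = (-24857 + 1/(√10144/4 + 18059)) - 24310 = (-24857 + 1/((4*√634)/4 + 18059)) - 24310 = (-24857 + 1/(√634 + 18059)) - 24310 = (-24857 + 1/(18059 + √634)) - 24310 = -49167 + 1/(18059 + √634)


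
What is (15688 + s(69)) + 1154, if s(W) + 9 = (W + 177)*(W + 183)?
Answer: 78825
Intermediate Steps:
s(W) = -9 + (177 + W)*(183 + W) (s(W) = -9 + (W + 177)*(W + 183) = -9 + (177 + W)*(183 + W))
(15688 + s(69)) + 1154 = (15688 + (32382 + 69² + 360*69)) + 1154 = (15688 + (32382 + 4761 + 24840)) + 1154 = (15688 + 61983) + 1154 = 77671 + 1154 = 78825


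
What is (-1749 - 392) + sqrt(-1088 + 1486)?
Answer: -2141 + sqrt(398) ≈ -2121.1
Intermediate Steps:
(-1749 - 392) + sqrt(-1088 + 1486) = -2141 + sqrt(398)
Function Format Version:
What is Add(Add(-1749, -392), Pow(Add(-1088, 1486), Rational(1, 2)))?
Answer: Add(-2141, Pow(398, Rational(1, 2))) ≈ -2121.1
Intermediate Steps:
Add(Add(-1749, -392), Pow(Add(-1088, 1486), Rational(1, 2))) = Add(-2141, Pow(398, Rational(1, 2)))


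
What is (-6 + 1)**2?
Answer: 25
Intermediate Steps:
(-6 + 1)**2 = (-5)**2 = 25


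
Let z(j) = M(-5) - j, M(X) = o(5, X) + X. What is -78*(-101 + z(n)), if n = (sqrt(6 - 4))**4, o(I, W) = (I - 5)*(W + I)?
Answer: 8580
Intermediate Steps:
o(I, W) = (-5 + I)*(I + W)
M(X) = X (M(X) = (5**2 - 5*5 - 5*X + 5*X) + X = (25 - 25 - 5*X + 5*X) + X = 0 + X = X)
n = 4 (n = (sqrt(2))**4 = 4)
z(j) = -5 - j
-78*(-101 + z(n)) = -78*(-101 + (-5 - 1*4)) = -78*(-101 + (-5 - 4)) = -78*(-101 - 9) = -78*(-110) = 8580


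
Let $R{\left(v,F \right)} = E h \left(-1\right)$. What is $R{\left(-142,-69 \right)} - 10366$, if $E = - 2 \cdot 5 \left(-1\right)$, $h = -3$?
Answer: $-10336$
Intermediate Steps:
$E = 10$ ($E = \left(-2\right) \left(-5\right) = 10$)
$R{\left(v,F \right)} = 30$ ($R{\left(v,F \right)} = 10 \left(-3\right) \left(-1\right) = \left(-30\right) \left(-1\right) = 30$)
$R{\left(-142,-69 \right)} - 10366 = 30 - 10366 = -10336$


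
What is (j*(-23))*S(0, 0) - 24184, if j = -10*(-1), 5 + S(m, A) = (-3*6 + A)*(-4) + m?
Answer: -39594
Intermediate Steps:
S(m, A) = 67 + m - 4*A (S(m, A) = -5 + ((-3*6 + A)*(-4) + m) = -5 + ((-18 + A)*(-4) + m) = -5 + ((72 - 4*A) + m) = -5 + (72 + m - 4*A) = 67 + m - 4*A)
j = 10
(j*(-23))*S(0, 0) - 24184 = (10*(-23))*(67 + 0 - 4*0) - 24184 = -230*(67 + 0 + 0) - 24184 = -230*67 - 24184 = -15410 - 24184 = -39594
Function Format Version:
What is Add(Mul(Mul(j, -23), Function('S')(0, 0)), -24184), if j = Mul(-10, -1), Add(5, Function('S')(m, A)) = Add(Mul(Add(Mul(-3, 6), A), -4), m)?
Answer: -39594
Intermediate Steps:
Function('S')(m, A) = Add(67, m, Mul(-4, A)) (Function('S')(m, A) = Add(-5, Add(Mul(Add(Mul(-3, 6), A), -4), m)) = Add(-5, Add(Mul(Add(-18, A), -4), m)) = Add(-5, Add(Add(72, Mul(-4, A)), m)) = Add(-5, Add(72, m, Mul(-4, A))) = Add(67, m, Mul(-4, A)))
j = 10
Add(Mul(Mul(j, -23), Function('S')(0, 0)), -24184) = Add(Mul(Mul(10, -23), Add(67, 0, Mul(-4, 0))), -24184) = Add(Mul(-230, Add(67, 0, 0)), -24184) = Add(Mul(-230, 67), -24184) = Add(-15410, -24184) = -39594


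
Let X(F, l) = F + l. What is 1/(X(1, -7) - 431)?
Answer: -1/437 ≈ -0.0022883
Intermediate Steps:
1/(X(1, -7) - 431) = 1/((1 - 7) - 431) = 1/(-6 - 431) = 1/(-437) = -1/437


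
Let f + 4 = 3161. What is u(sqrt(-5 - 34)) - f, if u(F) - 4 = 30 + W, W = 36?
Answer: -3087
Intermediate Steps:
f = 3157 (f = -4 + 3161 = 3157)
u(F) = 70 (u(F) = 4 + (30 + 36) = 4 + 66 = 70)
u(sqrt(-5 - 34)) - f = 70 - 1*3157 = 70 - 3157 = -3087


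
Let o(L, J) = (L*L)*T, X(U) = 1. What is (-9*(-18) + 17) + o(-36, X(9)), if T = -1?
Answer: -1117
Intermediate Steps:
o(L, J) = -L² (o(L, J) = (L*L)*(-1) = L²*(-1) = -L²)
(-9*(-18) + 17) + o(-36, X(9)) = (-9*(-18) + 17) - 1*(-36)² = (162 + 17) - 1*1296 = 179 - 1296 = -1117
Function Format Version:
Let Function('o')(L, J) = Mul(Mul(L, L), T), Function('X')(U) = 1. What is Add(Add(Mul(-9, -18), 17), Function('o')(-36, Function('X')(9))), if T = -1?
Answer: -1117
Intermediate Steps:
Function('o')(L, J) = Mul(-1, Pow(L, 2)) (Function('o')(L, J) = Mul(Mul(L, L), -1) = Mul(Pow(L, 2), -1) = Mul(-1, Pow(L, 2)))
Add(Add(Mul(-9, -18), 17), Function('o')(-36, Function('X')(9))) = Add(Add(Mul(-9, -18), 17), Mul(-1, Pow(-36, 2))) = Add(Add(162, 17), Mul(-1, 1296)) = Add(179, -1296) = -1117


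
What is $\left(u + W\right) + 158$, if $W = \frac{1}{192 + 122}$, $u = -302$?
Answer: $- \frac{45215}{314} \approx -144.0$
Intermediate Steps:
$W = \frac{1}{314} \approx 0.0031847$
$\left(u + W\right) + 158 = \left(-302 + \frac{1}{314}\right) + 158 = - \frac{94827}{314} + 158 = - \frac{45215}{314}$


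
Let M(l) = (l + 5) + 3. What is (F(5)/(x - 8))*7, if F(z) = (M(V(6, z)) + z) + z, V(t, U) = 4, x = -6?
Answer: -11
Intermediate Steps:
M(l) = 8 + l (M(l) = (5 + l) + 3 = 8 + l)
F(z) = 12 + 2*z (F(z) = ((8 + 4) + z) + z = (12 + z) + z = 12 + 2*z)
(F(5)/(x - 8))*7 = ((12 + 2*5)/(-6 - 8))*7 = ((12 + 10)/(-14))*7 = -1/14*22*7 = -11/7*7 = -11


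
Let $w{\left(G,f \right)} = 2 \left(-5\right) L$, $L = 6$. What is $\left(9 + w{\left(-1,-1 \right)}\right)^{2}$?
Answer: $2601$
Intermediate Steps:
$w{\left(G,f \right)} = -60$ ($w{\left(G,f \right)} = 2 \left(-5\right) 6 = \left(-10\right) 6 = -60$)
$\left(9 + w{\left(-1,-1 \right)}\right)^{2} = \left(9 - 60\right)^{2} = \left(-51\right)^{2} = 2601$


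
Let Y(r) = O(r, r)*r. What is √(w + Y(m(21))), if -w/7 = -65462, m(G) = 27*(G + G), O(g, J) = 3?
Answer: 2*√115409 ≈ 679.44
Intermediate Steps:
m(G) = 54*G (m(G) = 27*(2*G) = 54*G)
w = 458234 (w = -7*(-65462) = 458234)
Y(r) = 3*r
√(w + Y(m(21))) = √(458234 + 3*(54*21)) = √(458234 + 3*1134) = √(458234 + 3402) = √461636 = 2*√115409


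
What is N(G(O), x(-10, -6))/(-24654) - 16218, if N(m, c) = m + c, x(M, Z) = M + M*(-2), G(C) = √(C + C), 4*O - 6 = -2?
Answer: -199919291/12327 - √2/24654 ≈ -16218.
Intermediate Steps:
O = 1 (O = 3/2 + (¼)*(-2) = 3/2 - ½ = 1)
G(C) = √2*√C (G(C) = √(2*C) = √2*√C)
x(M, Z) = -M (x(M, Z) = M - 2*M = -M)
N(m, c) = c + m
N(G(O), x(-10, -6))/(-24654) - 16218 = (-1*(-10) + √2*√1)/(-24654) - 16218 = (10 + √2*1)*(-1/24654) - 16218 = (10 + √2)*(-1/24654) - 16218 = (-5/12327 - √2/24654) - 16218 = -199919291/12327 - √2/24654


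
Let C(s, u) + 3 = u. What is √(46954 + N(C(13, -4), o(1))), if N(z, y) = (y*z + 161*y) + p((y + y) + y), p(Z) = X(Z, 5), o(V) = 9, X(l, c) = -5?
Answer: √48335 ≈ 219.85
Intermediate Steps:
C(s, u) = -3 + u
p(Z) = -5
N(z, y) = -5 + 161*y + y*z (N(z, y) = (y*z + 161*y) - 5 = (161*y + y*z) - 5 = -5 + 161*y + y*z)
√(46954 + N(C(13, -4), o(1))) = √(46954 + (-5 + 161*9 + 9*(-3 - 4))) = √(46954 + (-5 + 1449 + 9*(-7))) = √(46954 + (-5 + 1449 - 63)) = √(46954 + 1381) = √48335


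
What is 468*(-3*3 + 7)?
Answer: -936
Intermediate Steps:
468*(-3*3 + 7) = 468*(-9 + 7) = 468*(-2) = -936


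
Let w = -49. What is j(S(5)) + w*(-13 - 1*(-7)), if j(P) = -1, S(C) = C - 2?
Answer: 293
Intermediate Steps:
S(C) = -2 + C
j(S(5)) + w*(-13 - 1*(-7)) = -1 - 49*(-13 - 1*(-7)) = -1 - 49*(-13 + 7) = -1 - 49*(-6) = -1 + 294 = 293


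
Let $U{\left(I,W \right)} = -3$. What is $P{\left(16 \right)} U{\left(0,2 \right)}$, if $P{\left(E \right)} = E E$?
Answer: $-768$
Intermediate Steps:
$P{\left(E \right)} = E^{2}$
$P{\left(16 \right)} U{\left(0,2 \right)} = 16^{2} \left(-3\right) = 256 \left(-3\right) = -768$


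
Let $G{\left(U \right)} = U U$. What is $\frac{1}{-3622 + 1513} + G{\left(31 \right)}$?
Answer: $\frac{2026748}{2109} \approx 961.0$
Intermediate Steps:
$G{\left(U \right)} = U^{2}$
$\frac{1}{-3622 + 1513} + G{\left(31 \right)} = \frac{1}{-3622 + 1513} + 31^{2} = \frac{1}{-2109} + 961 = - \frac{1}{2109} + 961 = \frac{2026748}{2109}$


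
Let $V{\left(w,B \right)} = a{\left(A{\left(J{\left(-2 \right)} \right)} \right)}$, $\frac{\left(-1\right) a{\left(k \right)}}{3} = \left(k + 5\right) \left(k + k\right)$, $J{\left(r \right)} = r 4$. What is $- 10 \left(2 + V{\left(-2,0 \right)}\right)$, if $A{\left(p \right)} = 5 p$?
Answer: $83980$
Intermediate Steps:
$J{\left(r \right)} = 4 r$
$a{\left(k \right)} = - 6 k \left(5 + k\right)$ ($a{\left(k \right)} = - 3 \left(k + 5\right) \left(k + k\right) = - 3 \left(5 + k\right) 2 k = - 3 \cdot 2 k \left(5 + k\right) = - 6 k \left(5 + k\right)$)
$V{\left(w,B \right)} = -8400$ ($V{\left(w,B \right)} = - 6 \cdot 5 \cdot 4 \left(-2\right) \left(5 + 5 \cdot 4 \left(-2\right)\right) = - 6 \cdot 5 \left(-8\right) \left(5 + 5 \left(-8\right)\right) = \left(-6\right) \left(-40\right) \left(5 - 40\right) = \left(-6\right) \left(-40\right) \left(-35\right) = -8400$)
$- 10 \left(2 + V{\left(-2,0 \right)}\right) = - 10 \left(2 - 8400\right) = \left(-10\right) \left(-8398\right) = 83980$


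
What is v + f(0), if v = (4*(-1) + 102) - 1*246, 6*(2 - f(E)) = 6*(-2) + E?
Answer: -144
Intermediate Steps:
f(E) = 4 - E/6 (f(E) = 2 - (6*(-2) + E)/6 = 2 - (-12 + E)/6 = 2 + (2 - E/6) = 4 - E/6)
v = -148 (v = (-4 + 102) - 246 = 98 - 246 = -148)
v + f(0) = -148 + (4 - ⅙*0) = -148 + (4 + 0) = -148 + 4 = -144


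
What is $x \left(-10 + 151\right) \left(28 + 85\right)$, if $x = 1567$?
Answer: $24967011$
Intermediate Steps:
$x \left(-10 + 151\right) \left(28 + 85\right) = 1567 \left(-10 + 151\right) \left(28 + 85\right) = 1567 \cdot 141 \cdot 113 = 1567 \cdot 15933 = 24967011$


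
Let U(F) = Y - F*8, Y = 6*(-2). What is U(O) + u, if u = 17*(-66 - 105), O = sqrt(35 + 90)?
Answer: -2919 - 40*sqrt(5) ≈ -3008.4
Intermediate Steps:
Y = -12
O = 5*sqrt(5) (O = sqrt(125) = 5*sqrt(5) ≈ 11.180)
U(F) = -12 - 8*F (U(F) = -12 - F*8 = -12 - 8*F)
u = -2907 (u = 17*(-171) = -2907)
U(O) + u = (-12 - 40*sqrt(5)) - 2907 = -2919 - 40*sqrt(5)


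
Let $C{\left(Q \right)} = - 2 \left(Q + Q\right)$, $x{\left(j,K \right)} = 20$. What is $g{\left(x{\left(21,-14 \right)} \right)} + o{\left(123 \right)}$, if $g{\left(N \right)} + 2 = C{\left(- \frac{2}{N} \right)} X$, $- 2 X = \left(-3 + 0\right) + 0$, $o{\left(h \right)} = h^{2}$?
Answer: $\frac{75638}{5} \approx 15128.0$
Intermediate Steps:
$X = \frac{3}{2}$ ($X = - \frac{\left(-3 + 0\right) + 0}{2} = - \frac{-3 + 0}{2} = \left(- \frac{1}{2}\right) \left(-3\right) = \frac{3}{2} \approx 1.5$)
$C{\left(Q \right)} = - 4 Q$ ($C{\left(Q \right)} = - 2 \cdot 2 Q = - 4 Q$)
$g{\left(N \right)} = -2 + \frac{12}{N}$ ($g{\left(N \right)} = -2 + - 4 \left(- \frac{2}{N}\right) \frac{3}{2} = -2 + \frac{8}{N} \frac{3}{2} = -2 + \frac{12}{N}$)
$g{\left(x{\left(21,-14 \right)} \right)} + o{\left(123 \right)} = \left(-2 + \frac{12}{20}\right) + 123^{2} = \left(-2 + 12 \cdot \frac{1}{20}\right) + 15129 = \left(-2 + \frac{3}{5}\right) + 15129 = - \frac{7}{5} + 15129 = \frac{75638}{5}$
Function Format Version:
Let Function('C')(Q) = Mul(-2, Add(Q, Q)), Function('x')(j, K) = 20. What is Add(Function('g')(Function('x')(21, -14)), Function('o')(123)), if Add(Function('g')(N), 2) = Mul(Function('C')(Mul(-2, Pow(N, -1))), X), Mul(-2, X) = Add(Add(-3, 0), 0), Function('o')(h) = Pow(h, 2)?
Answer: Rational(75638, 5) ≈ 15128.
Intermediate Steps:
X = Rational(3, 2) (X = Mul(Rational(-1, 2), Add(Add(-3, 0), 0)) = Mul(Rational(-1, 2), Add(-3, 0)) = Mul(Rational(-1, 2), -3) = Rational(3, 2) ≈ 1.5000)
Function('C')(Q) = Mul(-4, Q) (Function('C')(Q) = Mul(-2, Mul(2, Q)) = Mul(-4, Q))
Function('g')(N) = Add(-2, Mul(12, Pow(N, -1))) (Function('g')(N) = Add(-2, Mul(Mul(-4, Mul(-2, Pow(N, -1))), Rational(3, 2))) = Add(-2, Mul(Mul(8, Pow(N, -1)), Rational(3, 2))) = Add(-2, Mul(12, Pow(N, -1))))
Add(Function('g')(Function('x')(21, -14)), Function('o')(123)) = Add(Add(-2, Mul(12, Pow(20, -1))), Pow(123, 2)) = Add(Add(-2, Mul(12, Rational(1, 20))), 15129) = Add(Add(-2, Rational(3, 5)), 15129) = Add(Rational(-7, 5), 15129) = Rational(75638, 5)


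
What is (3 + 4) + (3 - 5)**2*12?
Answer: 55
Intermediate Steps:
(3 + 4) + (3 - 5)**2*12 = 7 + (-2)**2*12 = 7 + 4*12 = 7 + 48 = 55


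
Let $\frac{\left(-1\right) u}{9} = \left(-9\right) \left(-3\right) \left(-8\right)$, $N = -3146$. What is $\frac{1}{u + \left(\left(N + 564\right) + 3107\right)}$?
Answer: $\frac{1}{2469} \approx 0.00040502$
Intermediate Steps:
$u = 1944$ ($u = - 9 \left(-9\right) \left(-3\right) \left(-8\right) = - 9 \cdot 27 \left(-8\right) = \left(-9\right) \left(-216\right) = 1944$)
$\frac{1}{u + \left(\left(N + 564\right) + 3107\right)} = \frac{1}{1944 + \left(\left(-3146 + 564\right) + 3107\right)} = \frac{1}{1944 + \left(-2582 + 3107\right)} = \frac{1}{1944 + 525} = \frac{1}{2469}$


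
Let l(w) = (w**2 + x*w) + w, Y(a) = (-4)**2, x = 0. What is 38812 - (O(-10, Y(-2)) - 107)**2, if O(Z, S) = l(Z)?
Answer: 38523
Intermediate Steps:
Y(a) = 16
l(w) = w + w**2 (l(w) = (w**2 + 0*w) + w = (w**2 + 0) + w = w**2 + w = w + w**2)
O(Z, S) = Z*(1 + Z)
38812 - (O(-10, Y(-2)) - 107)**2 = 38812 - (-10*(1 - 10) - 107)**2 = 38812 - (-10*(-9) - 107)**2 = 38812 - (90 - 107)**2 = 38812 - 1*(-17)**2 = 38812 - 1*289 = 38812 - 289 = 38523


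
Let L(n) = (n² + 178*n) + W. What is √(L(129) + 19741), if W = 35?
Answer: √59379 ≈ 243.68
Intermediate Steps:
L(n) = 35 + n² + 178*n (L(n) = (n² + 178*n) + 35 = 35 + n² + 178*n)
√(L(129) + 19741) = √((35 + 129² + 178*129) + 19741) = √((35 + 16641 + 22962) + 19741) = √(39638 + 19741) = √59379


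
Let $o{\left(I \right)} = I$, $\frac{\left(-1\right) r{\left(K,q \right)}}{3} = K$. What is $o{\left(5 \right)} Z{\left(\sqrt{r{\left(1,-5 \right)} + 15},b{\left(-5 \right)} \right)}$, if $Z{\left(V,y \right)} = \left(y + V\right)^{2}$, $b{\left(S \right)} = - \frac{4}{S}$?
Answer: $\frac{316}{5} + 16 \sqrt{3} \approx 90.913$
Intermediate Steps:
$r{\left(K,q \right)} = - 3 K$
$Z{\left(V,y \right)} = \left(V + y\right)^{2}$
$o{\left(5 \right)} Z{\left(\sqrt{r{\left(1,-5 \right)} + 15},b{\left(-5 \right)} \right)} = 5 \left(\sqrt{\left(-3\right) 1 + 15} - \frac{4}{-5}\right)^{2} = 5 \left(\sqrt{-3 + 15} - - \frac{4}{5}\right)^{2} = 5 \left(\sqrt{12} + \frac{4}{5}\right)^{2} = 5 \left(2 \sqrt{3} + \frac{4}{5}\right)^{2} = 5 \left(\frac{4}{5} + 2 \sqrt{3}\right)^{2}$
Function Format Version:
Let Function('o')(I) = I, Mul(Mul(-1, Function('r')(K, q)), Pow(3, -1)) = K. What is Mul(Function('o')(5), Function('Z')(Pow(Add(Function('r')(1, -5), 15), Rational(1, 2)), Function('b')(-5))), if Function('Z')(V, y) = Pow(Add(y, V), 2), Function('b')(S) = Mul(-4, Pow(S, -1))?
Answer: Add(Rational(316, 5), Mul(16, Pow(3, Rational(1, 2)))) ≈ 90.913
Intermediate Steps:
Function('r')(K, q) = Mul(-3, K)
Function('Z')(V, y) = Pow(Add(V, y), 2)
Mul(Function('o')(5), Function('Z')(Pow(Add(Function('r')(1, -5), 15), Rational(1, 2)), Function('b')(-5))) = Mul(5, Pow(Add(Pow(Add(Mul(-3, 1), 15), Rational(1, 2)), Mul(-4, Pow(-5, -1))), 2)) = Mul(5, Pow(Add(Pow(Add(-3, 15), Rational(1, 2)), Mul(-4, Rational(-1, 5))), 2)) = Mul(5, Pow(Add(Pow(12, Rational(1, 2)), Rational(4, 5)), 2)) = Mul(5, Pow(Add(Mul(2, Pow(3, Rational(1, 2))), Rational(4, 5)), 2)) = Mul(5, Pow(Add(Rational(4, 5), Mul(2, Pow(3, Rational(1, 2)))), 2))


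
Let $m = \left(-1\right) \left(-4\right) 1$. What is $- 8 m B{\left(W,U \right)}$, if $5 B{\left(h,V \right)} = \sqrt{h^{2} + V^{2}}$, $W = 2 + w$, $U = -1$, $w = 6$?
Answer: $- \frac{32 \sqrt{65}}{5} \approx -51.598$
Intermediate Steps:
$W = 8$ ($W = 2 + 6 = 8$)
$m = 4$ ($m = 4 \cdot 1 = 4$)
$B{\left(h,V \right)} = \frac{\sqrt{V^{2} + h^{2}}}{5}$ ($B{\left(h,V \right)} = \frac{\sqrt{h^{2} + V^{2}}}{5} = \frac{\sqrt{V^{2} + h^{2}}}{5}$)
$- 8 m B{\left(W,U \right)} = \left(-8\right) 4 \frac{\sqrt{\left(-1\right)^{2} + 8^{2}}}{5} = - 32 \frac{\sqrt{1 + 64}}{5} = - 32 \frac{\sqrt{65}}{5} = - \frac{32 \sqrt{65}}{5}$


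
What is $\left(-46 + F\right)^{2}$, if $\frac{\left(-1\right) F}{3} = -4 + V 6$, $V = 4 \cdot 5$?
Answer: $155236$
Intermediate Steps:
$V = 20$
$F = -348$ ($F = - 3 \left(-4 + 20 \cdot 6\right) = - 3 \left(-4 + 120\right) = \left(-3\right) 116 = -348$)
$\left(-46 + F\right)^{2} = \left(-46 - 348\right)^{2} = \left(-394\right)^{2} = 155236$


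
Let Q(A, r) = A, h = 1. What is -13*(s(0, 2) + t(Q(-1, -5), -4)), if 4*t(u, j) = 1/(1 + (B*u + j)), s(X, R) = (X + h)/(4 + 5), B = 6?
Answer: -13/12 ≈ -1.0833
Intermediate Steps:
s(X, R) = 1/9 + X/9 (s(X, R) = (X + 1)/(4 + 5) = (1 + X)/9 = (1 + X)*(1/9) = 1/9 + X/9)
t(u, j) = 1/(4*(1 + j + 6*u)) (t(u, j) = 1/(4*(1 + (6*u + j))) = 1/(4*(1 + (j + 6*u))) = 1/(4*(1 + j + 6*u)))
-13*(s(0, 2) + t(Q(-1, -5), -4)) = -13*((1/9 + (1/9)*0) + 1/(4*(1 - 4 + 6*(-1)))) = -13*((1/9 + 0) + 1/(4*(1 - 4 - 6))) = -13*(1/9 + (1/4)/(-9)) = -13*(1/9 + (1/4)*(-1/9)) = -13*(1/9 - 1/36) = -13*1/12 = -13/12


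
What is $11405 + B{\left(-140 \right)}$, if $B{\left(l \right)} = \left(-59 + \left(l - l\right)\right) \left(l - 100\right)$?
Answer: $25565$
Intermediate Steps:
$B{\left(l \right)} = 5900 - 59 l$ ($B{\left(l \right)} = \left(-59 + 0\right) \left(-100 + l\right) = - 59 \left(-100 + l\right) = 5900 - 59 l$)
$11405 + B{\left(-140 \right)} = 11405 + \left(5900 - -8260\right) = 11405 + \left(5900 + 8260\right) = 11405 + 14160 = 25565$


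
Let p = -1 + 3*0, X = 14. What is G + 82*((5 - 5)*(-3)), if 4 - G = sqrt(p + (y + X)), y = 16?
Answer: 4 - sqrt(29) ≈ -1.3852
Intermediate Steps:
p = -1 (p = -1 + 0 = -1)
G = 4 - sqrt(29) (G = 4 - sqrt(-1 + (16 + 14)) = 4 - sqrt(-1 + 30) = 4 - sqrt(29) ≈ -1.3852)
G + 82*((5 - 5)*(-3)) = (4 - sqrt(29)) + 82*((5 - 5)*(-3)) = (4 - sqrt(29)) + 82*(0*(-3)) = (4 - sqrt(29)) + 82*0 = (4 - sqrt(29)) + 0 = 4 - sqrt(29)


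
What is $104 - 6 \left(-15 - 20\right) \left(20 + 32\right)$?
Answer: $11024$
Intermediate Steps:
$104 - 6 \left(-15 - 20\right) \left(20 + 32\right) = 104 - 6 \left(-15 - 20\right) 52 = 104 - 6 \left(\left(-35\right) 52\right) = 104 - -10920 = 104 + 10920 = 11024$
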